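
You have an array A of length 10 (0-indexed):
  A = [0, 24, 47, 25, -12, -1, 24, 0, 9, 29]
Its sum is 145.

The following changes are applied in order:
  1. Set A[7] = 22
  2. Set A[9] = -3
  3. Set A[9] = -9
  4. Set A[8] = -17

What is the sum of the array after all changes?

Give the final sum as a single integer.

Answer: 103

Derivation:
Initial sum: 145
Change 1: A[7] 0 -> 22, delta = 22, sum = 167
Change 2: A[9] 29 -> -3, delta = -32, sum = 135
Change 3: A[9] -3 -> -9, delta = -6, sum = 129
Change 4: A[8] 9 -> -17, delta = -26, sum = 103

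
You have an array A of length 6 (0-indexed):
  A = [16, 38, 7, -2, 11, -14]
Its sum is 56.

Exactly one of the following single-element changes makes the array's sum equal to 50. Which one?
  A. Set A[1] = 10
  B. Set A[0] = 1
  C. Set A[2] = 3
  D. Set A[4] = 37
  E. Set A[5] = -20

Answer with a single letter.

Answer: E

Derivation:
Option A: A[1] 38->10, delta=-28, new_sum=56+(-28)=28
Option B: A[0] 16->1, delta=-15, new_sum=56+(-15)=41
Option C: A[2] 7->3, delta=-4, new_sum=56+(-4)=52
Option D: A[4] 11->37, delta=26, new_sum=56+(26)=82
Option E: A[5] -14->-20, delta=-6, new_sum=56+(-6)=50 <-- matches target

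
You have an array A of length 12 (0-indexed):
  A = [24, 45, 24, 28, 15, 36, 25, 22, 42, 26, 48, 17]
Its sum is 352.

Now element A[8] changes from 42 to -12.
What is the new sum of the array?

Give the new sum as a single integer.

Old value at index 8: 42
New value at index 8: -12
Delta = -12 - 42 = -54
New sum = old_sum + delta = 352 + (-54) = 298

Answer: 298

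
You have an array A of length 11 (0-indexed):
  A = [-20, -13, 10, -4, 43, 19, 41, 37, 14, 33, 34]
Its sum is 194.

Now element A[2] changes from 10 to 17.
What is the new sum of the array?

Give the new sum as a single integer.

Answer: 201

Derivation:
Old value at index 2: 10
New value at index 2: 17
Delta = 17 - 10 = 7
New sum = old_sum + delta = 194 + (7) = 201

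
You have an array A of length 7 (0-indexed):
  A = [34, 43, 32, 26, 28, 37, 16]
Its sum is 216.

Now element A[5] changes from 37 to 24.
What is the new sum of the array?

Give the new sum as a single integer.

Answer: 203

Derivation:
Old value at index 5: 37
New value at index 5: 24
Delta = 24 - 37 = -13
New sum = old_sum + delta = 216 + (-13) = 203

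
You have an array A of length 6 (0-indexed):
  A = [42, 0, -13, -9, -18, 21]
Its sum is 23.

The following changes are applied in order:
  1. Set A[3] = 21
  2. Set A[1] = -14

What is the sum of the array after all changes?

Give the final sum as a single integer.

Initial sum: 23
Change 1: A[3] -9 -> 21, delta = 30, sum = 53
Change 2: A[1] 0 -> -14, delta = -14, sum = 39

Answer: 39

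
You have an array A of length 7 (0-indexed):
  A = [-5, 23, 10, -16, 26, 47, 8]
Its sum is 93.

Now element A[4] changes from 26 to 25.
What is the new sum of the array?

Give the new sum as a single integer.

Old value at index 4: 26
New value at index 4: 25
Delta = 25 - 26 = -1
New sum = old_sum + delta = 93 + (-1) = 92

Answer: 92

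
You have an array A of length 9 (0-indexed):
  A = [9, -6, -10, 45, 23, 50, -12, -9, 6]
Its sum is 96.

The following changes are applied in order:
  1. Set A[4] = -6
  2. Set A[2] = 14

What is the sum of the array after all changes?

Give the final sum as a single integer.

Initial sum: 96
Change 1: A[4] 23 -> -6, delta = -29, sum = 67
Change 2: A[2] -10 -> 14, delta = 24, sum = 91

Answer: 91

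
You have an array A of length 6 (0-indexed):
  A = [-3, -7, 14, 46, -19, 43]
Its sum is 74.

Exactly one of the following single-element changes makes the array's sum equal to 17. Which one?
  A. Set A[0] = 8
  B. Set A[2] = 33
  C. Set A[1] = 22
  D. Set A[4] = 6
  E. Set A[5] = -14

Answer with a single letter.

Answer: E

Derivation:
Option A: A[0] -3->8, delta=11, new_sum=74+(11)=85
Option B: A[2] 14->33, delta=19, new_sum=74+(19)=93
Option C: A[1] -7->22, delta=29, new_sum=74+(29)=103
Option D: A[4] -19->6, delta=25, new_sum=74+(25)=99
Option E: A[5] 43->-14, delta=-57, new_sum=74+(-57)=17 <-- matches target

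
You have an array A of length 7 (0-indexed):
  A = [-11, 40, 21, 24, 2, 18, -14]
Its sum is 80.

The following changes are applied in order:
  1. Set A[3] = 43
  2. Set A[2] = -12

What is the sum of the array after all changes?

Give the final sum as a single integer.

Answer: 66

Derivation:
Initial sum: 80
Change 1: A[3] 24 -> 43, delta = 19, sum = 99
Change 2: A[2] 21 -> -12, delta = -33, sum = 66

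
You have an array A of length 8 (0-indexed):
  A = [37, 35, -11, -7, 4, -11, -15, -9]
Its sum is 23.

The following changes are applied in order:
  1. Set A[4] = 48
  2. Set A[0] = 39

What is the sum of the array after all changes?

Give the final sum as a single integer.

Initial sum: 23
Change 1: A[4] 4 -> 48, delta = 44, sum = 67
Change 2: A[0] 37 -> 39, delta = 2, sum = 69

Answer: 69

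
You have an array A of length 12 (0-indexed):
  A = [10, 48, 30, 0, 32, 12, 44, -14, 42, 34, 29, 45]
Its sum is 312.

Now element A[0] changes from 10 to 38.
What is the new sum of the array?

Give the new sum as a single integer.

Old value at index 0: 10
New value at index 0: 38
Delta = 38 - 10 = 28
New sum = old_sum + delta = 312 + (28) = 340

Answer: 340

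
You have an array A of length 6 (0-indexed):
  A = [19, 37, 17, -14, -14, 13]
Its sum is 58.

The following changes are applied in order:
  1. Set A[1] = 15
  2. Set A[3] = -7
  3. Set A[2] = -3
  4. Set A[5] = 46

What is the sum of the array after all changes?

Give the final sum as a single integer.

Answer: 56

Derivation:
Initial sum: 58
Change 1: A[1] 37 -> 15, delta = -22, sum = 36
Change 2: A[3] -14 -> -7, delta = 7, sum = 43
Change 3: A[2] 17 -> -3, delta = -20, sum = 23
Change 4: A[5] 13 -> 46, delta = 33, sum = 56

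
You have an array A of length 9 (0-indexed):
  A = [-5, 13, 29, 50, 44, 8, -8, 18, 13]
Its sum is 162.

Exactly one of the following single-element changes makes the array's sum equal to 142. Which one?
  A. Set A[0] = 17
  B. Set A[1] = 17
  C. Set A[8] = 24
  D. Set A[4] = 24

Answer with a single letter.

Answer: D

Derivation:
Option A: A[0] -5->17, delta=22, new_sum=162+(22)=184
Option B: A[1] 13->17, delta=4, new_sum=162+(4)=166
Option C: A[8] 13->24, delta=11, new_sum=162+(11)=173
Option D: A[4] 44->24, delta=-20, new_sum=162+(-20)=142 <-- matches target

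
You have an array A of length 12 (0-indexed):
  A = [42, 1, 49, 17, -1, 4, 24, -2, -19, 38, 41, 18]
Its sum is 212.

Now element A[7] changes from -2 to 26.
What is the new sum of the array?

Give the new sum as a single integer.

Old value at index 7: -2
New value at index 7: 26
Delta = 26 - -2 = 28
New sum = old_sum + delta = 212 + (28) = 240

Answer: 240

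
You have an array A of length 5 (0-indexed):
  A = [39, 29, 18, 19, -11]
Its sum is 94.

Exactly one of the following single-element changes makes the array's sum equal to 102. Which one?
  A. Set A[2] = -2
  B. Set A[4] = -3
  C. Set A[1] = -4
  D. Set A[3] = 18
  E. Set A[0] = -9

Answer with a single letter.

Option A: A[2] 18->-2, delta=-20, new_sum=94+(-20)=74
Option B: A[4] -11->-3, delta=8, new_sum=94+(8)=102 <-- matches target
Option C: A[1] 29->-4, delta=-33, new_sum=94+(-33)=61
Option D: A[3] 19->18, delta=-1, new_sum=94+(-1)=93
Option E: A[0] 39->-9, delta=-48, new_sum=94+(-48)=46

Answer: B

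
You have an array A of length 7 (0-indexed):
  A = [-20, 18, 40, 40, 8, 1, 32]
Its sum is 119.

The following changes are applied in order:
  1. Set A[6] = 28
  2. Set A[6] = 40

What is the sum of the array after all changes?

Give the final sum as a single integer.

Initial sum: 119
Change 1: A[6] 32 -> 28, delta = -4, sum = 115
Change 2: A[6] 28 -> 40, delta = 12, sum = 127

Answer: 127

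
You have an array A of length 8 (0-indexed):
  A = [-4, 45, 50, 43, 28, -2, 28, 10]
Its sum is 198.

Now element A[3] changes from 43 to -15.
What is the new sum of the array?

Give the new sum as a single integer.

Old value at index 3: 43
New value at index 3: -15
Delta = -15 - 43 = -58
New sum = old_sum + delta = 198 + (-58) = 140

Answer: 140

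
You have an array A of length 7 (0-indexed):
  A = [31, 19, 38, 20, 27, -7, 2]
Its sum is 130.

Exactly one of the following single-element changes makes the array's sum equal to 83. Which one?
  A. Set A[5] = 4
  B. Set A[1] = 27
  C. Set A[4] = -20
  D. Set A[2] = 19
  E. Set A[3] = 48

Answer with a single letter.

Answer: C

Derivation:
Option A: A[5] -7->4, delta=11, new_sum=130+(11)=141
Option B: A[1] 19->27, delta=8, new_sum=130+(8)=138
Option C: A[4] 27->-20, delta=-47, new_sum=130+(-47)=83 <-- matches target
Option D: A[2] 38->19, delta=-19, new_sum=130+(-19)=111
Option E: A[3] 20->48, delta=28, new_sum=130+(28)=158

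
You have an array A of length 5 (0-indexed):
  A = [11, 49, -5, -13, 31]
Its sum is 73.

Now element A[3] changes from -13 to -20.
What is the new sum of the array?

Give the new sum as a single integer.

Answer: 66

Derivation:
Old value at index 3: -13
New value at index 3: -20
Delta = -20 - -13 = -7
New sum = old_sum + delta = 73 + (-7) = 66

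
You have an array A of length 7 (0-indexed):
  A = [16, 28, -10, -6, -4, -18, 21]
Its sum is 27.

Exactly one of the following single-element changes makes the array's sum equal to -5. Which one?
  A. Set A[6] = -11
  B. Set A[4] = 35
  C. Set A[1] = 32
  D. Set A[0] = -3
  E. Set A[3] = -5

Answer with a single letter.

Answer: A

Derivation:
Option A: A[6] 21->-11, delta=-32, new_sum=27+(-32)=-5 <-- matches target
Option B: A[4] -4->35, delta=39, new_sum=27+(39)=66
Option C: A[1] 28->32, delta=4, new_sum=27+(4)=31
Option D: A[0] 16->-3, delta=-19, new_sum=27+(-19)=8
Option E: A[3] -6->-5, delta=1, new_sum=27+(1)=28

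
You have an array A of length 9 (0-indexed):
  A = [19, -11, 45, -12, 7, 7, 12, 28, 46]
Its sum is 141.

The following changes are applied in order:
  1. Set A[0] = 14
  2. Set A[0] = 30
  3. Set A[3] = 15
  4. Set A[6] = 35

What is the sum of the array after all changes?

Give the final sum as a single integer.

Answer: 202

Derivation:
Initial sum: 141
Change 1: A[0] 19 -> 14, delta = -5, sum = 136
Change 2: A[0] 14 -> 30, delta = 16, sum = 152
Change 3: A[3] -12 -> 15, delta = 27, sum = 179
Change 4: A[6] 12 -> 35, delta = 23, sum = 202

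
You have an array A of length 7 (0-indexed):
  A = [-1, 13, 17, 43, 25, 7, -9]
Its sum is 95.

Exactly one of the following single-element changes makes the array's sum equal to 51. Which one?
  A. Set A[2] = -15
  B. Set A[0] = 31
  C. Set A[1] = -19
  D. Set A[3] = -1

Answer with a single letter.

Option A: A[2] 17->-15, delta=-32, new_sum=95+(-32)=63
Option B: A[0] -1->31, delta=32, new_sum=95+(32)=127
Option C: A[1] 13->-19, delta=-32, new_sum=95+(-32)=63
Option D: A[3] 43->-1, delta=-44, new_sum=95+(-44)=51 <-- matches target

Answer: D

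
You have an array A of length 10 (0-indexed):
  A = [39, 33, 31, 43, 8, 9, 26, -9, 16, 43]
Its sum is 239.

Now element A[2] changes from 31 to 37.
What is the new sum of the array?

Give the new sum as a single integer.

Answer: 245

Derivation:
Old value at index 2: 31
New value at index 2: 37
Delta = 37 - 31 = 6
New sum = old_sum + delta = 239 + (6) = 245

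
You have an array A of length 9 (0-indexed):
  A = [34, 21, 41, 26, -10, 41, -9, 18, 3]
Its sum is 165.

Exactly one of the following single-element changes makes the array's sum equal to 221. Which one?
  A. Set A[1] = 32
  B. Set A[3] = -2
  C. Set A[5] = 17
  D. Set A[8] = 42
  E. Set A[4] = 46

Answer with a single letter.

Answer: E

Derivation:
Option A: A[1] 21->32, delta=11, new_sum=165+(11)=176
Option B: A[3] 26->-2, delta=-28, new_sum=165+(-28)=137
Option C: A[5] 41->17, delta=-24, new_sum=165+(-24)=141
Option D: A[8] 3->42, delta=39, new_sum=165+(39)=204
Option E: A[4] -10->46, delta=56, new_sum=165+(56)=221 <-- matches target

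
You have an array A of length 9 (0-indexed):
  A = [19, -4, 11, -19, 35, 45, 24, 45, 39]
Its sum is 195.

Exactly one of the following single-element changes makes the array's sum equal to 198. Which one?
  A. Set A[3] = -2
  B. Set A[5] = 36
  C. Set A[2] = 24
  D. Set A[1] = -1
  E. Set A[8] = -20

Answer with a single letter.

Option A: A[3] -19->-2, delta=17, new_sum=195+(17)=212
Option B: A[5] 45->36, delta=-9, new_sum=195+(-9)=186
Option C: A[2] 11->24, delta=13, new_sum=195+(13)=208
Option D: A[1] -4->-1, delta=3, new_sum=195+(3)=198 <-- matches target
Option E: A[8] 39->-20, delta=-59, new_sum=195+(-59)=136

Answer: D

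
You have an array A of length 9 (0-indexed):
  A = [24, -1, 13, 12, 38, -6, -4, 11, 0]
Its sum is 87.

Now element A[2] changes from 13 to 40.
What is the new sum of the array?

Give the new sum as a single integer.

Old value at index 2: 13
New value at index 2: 40
Delta = 40 - 13 = 27
New sum = old_sum + delta = 87 + (27) = 114

Answer: 114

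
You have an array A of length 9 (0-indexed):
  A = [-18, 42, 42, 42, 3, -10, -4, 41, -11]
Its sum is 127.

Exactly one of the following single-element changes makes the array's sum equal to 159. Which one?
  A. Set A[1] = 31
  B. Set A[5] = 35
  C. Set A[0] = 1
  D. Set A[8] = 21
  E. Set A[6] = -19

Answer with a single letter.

Answer: D

Derivation:
Option A: A[1] 42->31, delta=-11, new_sum=127+(-11)=116
Option B: A[5] -10->35, delta=45, new_sum=127+(45)=172
Option C: A[0] -18->1, delta=19, new_sum=127+(19)=146
Option D: A[8] -11->21, delta=32, new_sum=127+(32)=159 <-- matches target
Option E: A[6] -4->-19, delta=-15, new_sum=127+(-15)=112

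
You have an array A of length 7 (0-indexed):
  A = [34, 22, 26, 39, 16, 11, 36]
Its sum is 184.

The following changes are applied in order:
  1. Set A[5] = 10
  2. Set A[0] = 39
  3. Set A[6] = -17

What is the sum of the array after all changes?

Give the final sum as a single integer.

Answer: 135

Derivation:
Initial sum: 184
Change 1: A[5] 11 -> 10, delta = -1, sum = 183
Change 2: A[0] 34 -> 39, delta = 5, sum = 188
Change 3: A[6] 36 -> -17, delta = -53, sum = 135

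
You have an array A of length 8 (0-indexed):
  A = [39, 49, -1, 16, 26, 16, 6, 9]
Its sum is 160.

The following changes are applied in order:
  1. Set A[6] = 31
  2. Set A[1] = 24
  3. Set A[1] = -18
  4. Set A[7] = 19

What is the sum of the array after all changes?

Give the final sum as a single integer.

Answer: 128

Derivation:
Initial sum: 160
Change 1: A[6] 6 -> 31, delta = 25, sum = 185
Change 2: A[1] 49 -> 24, delta = -25, sum = 160
Change 3: A[1] 24 -> -18, delta = -42, sum = 118
Change 4: A[7] 9 -> 19, delta = 10, sum = 128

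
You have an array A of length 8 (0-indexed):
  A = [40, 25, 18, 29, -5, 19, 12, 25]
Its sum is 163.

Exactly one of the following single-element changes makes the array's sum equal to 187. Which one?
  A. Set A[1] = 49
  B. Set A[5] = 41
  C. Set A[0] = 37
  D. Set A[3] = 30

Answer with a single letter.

Answer: A

Derivation:
Option A: A[1] 25->49, delta=24, new_sum=163+(24)=187 <-- matches target
Option B: A[5] 19->41, delta=22, new_sum=163+(22)=185
Option C: A[0] 40->37, delta=-3, new_sum=163+(-3)=160
Option D: A[3] 29->30, delta=1, new_sum=163+(1)=164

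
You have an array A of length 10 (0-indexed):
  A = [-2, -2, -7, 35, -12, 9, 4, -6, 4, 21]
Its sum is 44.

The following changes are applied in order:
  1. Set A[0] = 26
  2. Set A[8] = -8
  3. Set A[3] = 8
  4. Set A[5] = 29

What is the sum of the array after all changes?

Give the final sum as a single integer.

Initial sum: 44
Change 1: A[0] -2 -> 26, delta = 28, sum = 72
Change 2: A[8] 4 -> -8, delta = -12, sum = 60
Change 3: A[3] 35 -> 8, delta = -27, sum = 33
Change 4: A[5] 9 -> 29, delta = 20, sum = 53

Answer: 53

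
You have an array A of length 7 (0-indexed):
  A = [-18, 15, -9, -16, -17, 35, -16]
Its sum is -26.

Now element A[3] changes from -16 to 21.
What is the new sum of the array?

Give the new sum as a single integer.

Answer: 11

Derivation:
Old value at index 3: -16
New value at index 3: 21
Delta = 21 - -16 = 37
New sum = old_sum + delta = -26 + (37) = 11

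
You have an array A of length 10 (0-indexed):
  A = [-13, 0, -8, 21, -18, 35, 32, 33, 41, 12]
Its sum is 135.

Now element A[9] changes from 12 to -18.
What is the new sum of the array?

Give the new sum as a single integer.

Answer: 105

Derivation:
Old value at index 9: 12
New value at index 9: -18
Delta = -18 - 12 = -30
New sum = old_sum + delta = 135 + (-30) = 105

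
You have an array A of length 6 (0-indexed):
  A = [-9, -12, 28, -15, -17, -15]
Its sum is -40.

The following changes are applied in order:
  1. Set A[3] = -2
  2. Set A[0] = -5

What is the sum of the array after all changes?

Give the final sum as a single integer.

Initial sum: -40
Change 1: A[3] -15 -> -2, delta = 13, sum = -27
Change 2: A[0] -9 -> -5, delta = 4, sum = -23

Answer: -23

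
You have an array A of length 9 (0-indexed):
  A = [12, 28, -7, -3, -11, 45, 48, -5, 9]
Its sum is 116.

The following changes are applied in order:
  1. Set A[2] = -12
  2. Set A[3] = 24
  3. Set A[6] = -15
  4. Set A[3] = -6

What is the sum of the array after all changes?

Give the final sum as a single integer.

Initial sum: 116
Change 1: A[2] -7 -> -12, delta = -5, sum = 111
Change 2: A[3] -3 -> 24, delta = 27, sum = 138
Change 3: A[6] 48 -> -15, delta = -63, sum = 75
Change 4: A[3] 24 -> -6, delta = -30, sum = 45

Answer: 45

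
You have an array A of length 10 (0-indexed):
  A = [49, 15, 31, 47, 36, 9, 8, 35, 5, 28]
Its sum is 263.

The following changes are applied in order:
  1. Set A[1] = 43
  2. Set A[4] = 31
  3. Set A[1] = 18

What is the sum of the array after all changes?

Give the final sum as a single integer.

Initial sum: 263
Change 1: A[1] 15 -> 43, delta = 28, sum = 291
Change 2: A[4] 36 -> 31, delta = -5, sum = 286
Change 3: A[1] 43 -> 18, delta = -25, sum = 261

Answer: 261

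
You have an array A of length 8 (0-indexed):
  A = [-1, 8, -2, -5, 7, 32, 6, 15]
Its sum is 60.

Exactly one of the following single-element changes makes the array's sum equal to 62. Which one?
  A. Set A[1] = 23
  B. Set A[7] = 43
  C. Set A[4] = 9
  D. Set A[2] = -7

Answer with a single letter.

Option A: A[1] 8->23, delta=15, new_sum=60+(15)=75
Option B: A[7] 15->43, delta=28, new_sum=60+(28)=88
Option C: A[4] 7->9, delta=2, new_sum=60+(2)=62 <-- matches target
Option D: A[2] -2->-7, delta=-5, new_sum=60+(-5)=55

Answer: C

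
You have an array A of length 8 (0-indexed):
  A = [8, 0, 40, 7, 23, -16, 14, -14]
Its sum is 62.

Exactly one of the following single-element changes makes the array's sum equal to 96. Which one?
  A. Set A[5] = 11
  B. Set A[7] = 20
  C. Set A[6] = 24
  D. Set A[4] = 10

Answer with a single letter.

Option A: A[5] -16->11, delta=27, new_sum=62+(27)=89
Option B: A[7] -14->20, delta=34, new_sum=62+(34)=96 <-- matches target
Option C: A[6] 14->24, delta=10, new_sum=62+(10)=72
Option D: A[4] 23->10, delta=-13, new_sum=62+(-13)=49

Answer: B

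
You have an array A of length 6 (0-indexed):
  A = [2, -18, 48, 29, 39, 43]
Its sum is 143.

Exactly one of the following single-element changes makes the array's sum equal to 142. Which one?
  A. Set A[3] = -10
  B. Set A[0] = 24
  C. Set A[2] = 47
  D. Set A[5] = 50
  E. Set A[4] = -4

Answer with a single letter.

Answer: C

Derivation:
Option A: A[3] 29->-10, delta=-39, new_sum=143+(-39)=104
Option B: A[0] 2->24, delta=22, new_sum=143+(22)=165
Option C: A[2] 48->47, delta=-1, new_sum=143+(-1)=142 <-- matches target
Option D: A[5] 43->50, delta=7, new_sum=143+(7)=150
Option E: A[4] 39->-4, delta=-43, new_sum=143+(-43)=100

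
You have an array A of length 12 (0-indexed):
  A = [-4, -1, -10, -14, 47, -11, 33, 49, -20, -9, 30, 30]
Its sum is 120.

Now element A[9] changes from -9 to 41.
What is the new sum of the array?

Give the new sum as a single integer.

Answer: 170

Derivation:
Old value at index 9: -9
New value at index 9: 41
Delta = 41 - -9 = 50
New sum = old_sum + delta = 120 + (50) = 170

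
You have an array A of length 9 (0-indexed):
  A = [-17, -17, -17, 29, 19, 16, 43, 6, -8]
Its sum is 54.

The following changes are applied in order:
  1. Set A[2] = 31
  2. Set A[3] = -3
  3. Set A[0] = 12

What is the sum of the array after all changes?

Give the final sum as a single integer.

Answer: 99

Derivation:
Initial sum: 54
Change 1: A[2] -17 -> 31, delta = 48, sum = 102
Change 2: A[3] 29 -> -3, delta = -32, sum = 70
Change 3: A[0] -17 -> 12, delta = 29, sum = 99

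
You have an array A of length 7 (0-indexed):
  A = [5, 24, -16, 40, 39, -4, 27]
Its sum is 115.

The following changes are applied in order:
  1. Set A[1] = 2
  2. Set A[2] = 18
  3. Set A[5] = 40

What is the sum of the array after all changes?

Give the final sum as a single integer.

Initial sum: 115
Change 1: A[1] 24 -> 2, delta = -22, sum = 93
Change 2: A[2] -16 -> 18, delta = 34, sum = 127
Change 3: A[5] -4 -> 40, delta = 44, sum = 171

Answer: 171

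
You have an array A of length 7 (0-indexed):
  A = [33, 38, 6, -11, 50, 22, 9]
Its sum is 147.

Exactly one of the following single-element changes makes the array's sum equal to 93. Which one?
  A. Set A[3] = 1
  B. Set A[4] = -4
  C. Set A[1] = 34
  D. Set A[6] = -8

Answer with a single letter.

Option A: A[3] -11->1, delta=12, new_sum=147+(12)=159
Option B: A[4] 50->-4, delta=-54, new_sum=147+(-54)=93 <-- matches target
Option C: A[1] 38->34, delta=-4, new_sum=147+(-4)=143
Option D: A[6] 9->-8, delta=-17, new_sum=147+(-17)=130

Answer: B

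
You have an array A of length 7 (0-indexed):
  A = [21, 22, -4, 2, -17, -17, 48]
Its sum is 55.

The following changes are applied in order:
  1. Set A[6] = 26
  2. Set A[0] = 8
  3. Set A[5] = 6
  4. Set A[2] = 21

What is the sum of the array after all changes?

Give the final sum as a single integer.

Initial sum: 55
Change 1: A[6] 48 -> 26, delta = -22, sum = 33
Change 2: A[0] 21 -> 8, delta = -13, sum = 20
Change 3: A[5] -17 -> 6, delta = 23, sum = 43
Change 4: A[2] -4 -> 21, delta = 25, sum = 68

Answer: 68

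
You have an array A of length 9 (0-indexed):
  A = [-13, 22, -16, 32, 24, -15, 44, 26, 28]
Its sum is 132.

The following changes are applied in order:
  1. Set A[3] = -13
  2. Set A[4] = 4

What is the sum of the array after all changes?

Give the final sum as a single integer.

Answer: 67

Derivation:
Initial sum: 132
Change 1: A[3] 32 -> -13, delta = -45, sum = 87
Change 2: A[4] 24 -> 4, delta = -20, sum = 67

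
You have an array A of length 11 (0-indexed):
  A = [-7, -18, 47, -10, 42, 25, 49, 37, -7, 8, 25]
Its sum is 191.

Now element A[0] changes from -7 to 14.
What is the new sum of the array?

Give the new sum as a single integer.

Old value at index 0: -7
New value at index 0: 14
Delta = 14 - -7 = 21
New sum = old_sum + delta = 191 + (21) = 212

Answer: 212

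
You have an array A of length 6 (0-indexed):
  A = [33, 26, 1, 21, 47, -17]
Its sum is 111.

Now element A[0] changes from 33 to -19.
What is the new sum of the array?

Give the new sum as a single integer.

Old value at index 0: 33
New value at index 0: -19
Delta = -19 - 33 = -52
New sum = old_sum + delta = 111 + (-52) = 59

Answer: 59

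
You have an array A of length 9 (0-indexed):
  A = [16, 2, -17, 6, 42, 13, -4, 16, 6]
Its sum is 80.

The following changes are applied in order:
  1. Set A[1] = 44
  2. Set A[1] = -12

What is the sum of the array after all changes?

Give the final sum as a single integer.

Initial sum: 80
Change 1: A[1] 2 -> 44, delta = 42, sum = 122
Change 2: A[1] 44 -> -12, delta = -56, sum = 66

Answer: 66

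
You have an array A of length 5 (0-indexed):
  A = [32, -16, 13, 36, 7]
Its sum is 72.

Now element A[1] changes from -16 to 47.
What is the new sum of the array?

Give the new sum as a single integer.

Old value at index 1: -16
New value at index 1: 47
Delta = 47 - -16 = 63
New sum = old_sum + delta = 72 + (63) = 135

Answer: 135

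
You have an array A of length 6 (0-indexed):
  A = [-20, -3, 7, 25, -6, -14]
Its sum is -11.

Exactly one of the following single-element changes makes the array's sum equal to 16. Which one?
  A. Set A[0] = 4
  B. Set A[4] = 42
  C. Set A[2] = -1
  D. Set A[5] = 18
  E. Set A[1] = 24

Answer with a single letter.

Option A: A[0] -20->4, delta=24, new_sum=-11+(24)=13
Option B: A[4] -6->42, delta=48, new_sum=-11+(48)=37
Option C: A[2] 7->-1, delta=-8, new_sum=-11+(-8)=-19
Option D: A[5] -14->18, delta=32, new_sum=-11+(32)=21
Option E: A[1] -3->24, delta=27, new_sum=-11+(27)=16 <-- matches target

Answer: E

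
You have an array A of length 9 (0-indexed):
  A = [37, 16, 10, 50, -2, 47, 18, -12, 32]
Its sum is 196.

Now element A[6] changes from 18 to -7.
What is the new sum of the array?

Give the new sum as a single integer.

Old value at index 6: 18
New value at index 6: -7
Delta = -7 - 18 = -25
New sum = old_sum + delta = 196 + (-25) = 171

Answer: 171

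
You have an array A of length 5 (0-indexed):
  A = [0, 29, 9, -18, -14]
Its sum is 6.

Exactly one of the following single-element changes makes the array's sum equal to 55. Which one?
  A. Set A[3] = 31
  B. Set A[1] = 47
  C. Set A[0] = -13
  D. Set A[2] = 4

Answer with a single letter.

Option A: A[3] -18->31, delta=49, new_sum=6+(49)=55 <-- matches target
Option B: A[1] 29->47, delta=18, new_sum=6+(18)=24
Option C: A[0] 0->-13, delta=-13, new_sum=6+(-13)=-7
Option D: A[2] 9->4, delta=-5, new_sum=6+(-5)=1

Answer: A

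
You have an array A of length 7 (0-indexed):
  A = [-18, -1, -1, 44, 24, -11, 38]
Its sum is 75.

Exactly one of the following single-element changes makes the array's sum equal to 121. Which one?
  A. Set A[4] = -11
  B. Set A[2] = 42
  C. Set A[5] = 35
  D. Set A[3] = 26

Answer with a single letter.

Option A: A[4] 24->-11, delta=-35, new_sum=75+(-35)=40
Option B: A[2] -1->42, delta=43, new_sum=75+(43)=118
Option C: A[5] -11->35, delta=46, new_sum=75+(46)=121 <-- matches target
Option D: A[3] 44->26, delta=-18, new_sum=75+(-18)=57

Answer: C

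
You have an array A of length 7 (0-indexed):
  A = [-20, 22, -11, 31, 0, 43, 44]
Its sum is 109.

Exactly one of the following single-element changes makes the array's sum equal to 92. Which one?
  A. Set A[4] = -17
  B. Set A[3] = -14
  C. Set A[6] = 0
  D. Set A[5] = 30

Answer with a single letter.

Answer: A

Derivation:
Option A: A[4] 0->-17, delta=-17, new_sum=109+(-17)=92 <-- matches target
Option B: A[3] 31->-14, delta=-45, new_sum=109+(-45)=64
Option C: A[6] 44->0, delta=-44, new_sum=109+(-44)=65
Option D: A[5] 43->30, delta=-13, new_sum=109+(-13)=96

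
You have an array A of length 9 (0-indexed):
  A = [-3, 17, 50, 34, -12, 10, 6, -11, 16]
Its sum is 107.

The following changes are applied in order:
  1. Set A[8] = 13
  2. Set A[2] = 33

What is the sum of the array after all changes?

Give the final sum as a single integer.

Answer: 87

Derivation:
Initial sum: 107
Change 1: A[8] 16 -> 13, delta = -3, sum = 104
Change 2: A[2] 50 -> 33, delta = -17, sum = 87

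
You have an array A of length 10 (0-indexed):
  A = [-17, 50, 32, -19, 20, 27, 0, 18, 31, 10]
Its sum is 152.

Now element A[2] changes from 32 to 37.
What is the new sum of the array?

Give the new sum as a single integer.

Old value at index 2: 32
New value at index 2: 37
Delta = 37 - 32 = 5
New sum = old_sum + delta = 152 + (5) = 157

Answer: 157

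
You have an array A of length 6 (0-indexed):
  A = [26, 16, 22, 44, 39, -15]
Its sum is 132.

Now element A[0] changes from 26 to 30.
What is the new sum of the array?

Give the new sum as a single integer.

Answer: 136

Derivation:
Old value at index 0: 26
New value at index 0: 30
Delta = 30 - 26 = 4
New sum = old_sum + delta = 132 + (4) = 136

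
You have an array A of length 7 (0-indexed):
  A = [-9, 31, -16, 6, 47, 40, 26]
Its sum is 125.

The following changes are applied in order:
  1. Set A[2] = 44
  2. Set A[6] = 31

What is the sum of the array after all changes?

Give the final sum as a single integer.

Answer: 190

Derivation:
Initial sum: 125
Change 1: A[2] -16 -> 44, delta = 60, sum = 185
Change 2: A[6] 26 -> 31, delta = 5, sum = 190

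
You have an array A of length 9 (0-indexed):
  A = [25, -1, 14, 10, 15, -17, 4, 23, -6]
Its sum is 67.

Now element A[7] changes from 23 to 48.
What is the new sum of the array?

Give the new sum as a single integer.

Old value at index 7: 23
New value at index 7: 48
Delta = 48 - 23 = 25
New sum = old_sum + delta = 67 + (25) = 92

Answer: 92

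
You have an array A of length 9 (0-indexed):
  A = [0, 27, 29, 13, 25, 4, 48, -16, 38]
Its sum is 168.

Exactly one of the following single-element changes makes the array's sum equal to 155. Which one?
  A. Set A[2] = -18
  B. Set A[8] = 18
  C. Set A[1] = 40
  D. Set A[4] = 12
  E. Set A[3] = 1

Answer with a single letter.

Answer: D

Derivation:
Option A: A[2] 29->-18, delta=-47, new_sum=168+(-47)=121
Option B: A[8] 38->18, delta=-20, new_sum=168+(-20)=148
Option C: A[1] 27->40, delta=13, new_sum=168+(13)=181
Option D: A[4] 25->12, delta=-13, new_sum=168+(-13)=155 <-- matches target
Option E: A[3] 13->1, delta=-12, new_sum=168+(-12)=156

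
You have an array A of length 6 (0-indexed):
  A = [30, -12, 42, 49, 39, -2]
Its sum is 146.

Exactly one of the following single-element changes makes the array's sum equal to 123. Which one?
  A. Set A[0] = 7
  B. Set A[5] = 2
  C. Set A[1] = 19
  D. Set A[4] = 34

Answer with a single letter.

Answer: A

Derivation:
Option A: A[0] 30->7, delta=-23, new_sum=146+(-23)=123 <-- matches target
Option B: A[5] -2->2, delta=4, new_sum=146+(4)=150
Option C: A[1] -12->19, delta=31, new_sum=146+(31)=177
Option D: A[4] 39->34, delta=-5, new_sum=146+(-5)=141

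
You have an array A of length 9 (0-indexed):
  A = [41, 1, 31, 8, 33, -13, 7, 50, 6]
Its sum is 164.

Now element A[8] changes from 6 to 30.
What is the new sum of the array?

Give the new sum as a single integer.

Old value at index 8: 6
New value at index 8: 30
Delta = 30 - 6 = 24
New sum = old_sum + delta = 164 + (24) = 188

Answer: 188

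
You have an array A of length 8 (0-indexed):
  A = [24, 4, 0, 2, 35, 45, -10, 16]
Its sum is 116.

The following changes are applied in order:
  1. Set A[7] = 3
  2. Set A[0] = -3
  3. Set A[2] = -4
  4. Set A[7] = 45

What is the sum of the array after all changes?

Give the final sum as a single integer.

Initial sum: 116
Change 1: A[7] 16 -> 3, delta = -13, sum = 103
Change 2: A[0] 24 -> -3, delta = -27, sum = 76
Change 3: A[2] 0 -> -4, delta = -4, sum = 72
Change 4: A[7] 3 -> 45, delta = 42, sum = 114

Answer: 114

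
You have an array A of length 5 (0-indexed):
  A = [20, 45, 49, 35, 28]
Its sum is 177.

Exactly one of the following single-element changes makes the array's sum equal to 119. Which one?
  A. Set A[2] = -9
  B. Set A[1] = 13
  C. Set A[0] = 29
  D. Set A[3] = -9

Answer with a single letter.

Option A: A[2] 49->-9, delta=-58, new_sum=177+(-58)=119 <-- matches target
Option B: A[1] 45->13, delta=-32, new_sum=177+(-32)=145
Option C: A[0] 20->29, delta=9, new_sum=177+(9)=186
Option D: A[3] 35->-9, delta=-44, new_sum=177+(-44)=133

Answer: A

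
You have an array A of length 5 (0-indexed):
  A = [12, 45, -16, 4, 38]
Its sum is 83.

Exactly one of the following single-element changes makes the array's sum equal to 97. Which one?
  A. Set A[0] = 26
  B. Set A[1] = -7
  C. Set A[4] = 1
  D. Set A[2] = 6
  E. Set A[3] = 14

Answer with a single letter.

Answer: A

Derivation:
Option A: A[0] 12->26, delta=14, new_sum=83+(14)=97 <-- matches target
Option B: A[1] 45->-7, delta=-52, new_sum=83+(-52)=31
Option C: A[4] 38->1, delta=-37, new_sum=83+(-37)=46
Option D: A[2] -16->6, delta=22, new_sum=83+(22)=105
Option E: A[3] 4->14, delta=10, new_sum=83+(10)=93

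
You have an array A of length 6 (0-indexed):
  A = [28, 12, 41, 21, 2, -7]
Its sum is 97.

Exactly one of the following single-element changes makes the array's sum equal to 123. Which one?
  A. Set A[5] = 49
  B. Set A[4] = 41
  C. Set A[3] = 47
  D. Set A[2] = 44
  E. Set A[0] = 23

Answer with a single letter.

Answer: C

Derivation:
Option A: A[5] -7->49, delta=56, new_sum=97+(56)=153
Option B: A[4] 2->41, delta=39, new_sum=97+(39)=136
Option C: A[3] 21->47, delta=26, new_sum=97+(26)=123 <-- matches target
Option D: A[2] 41->44, delta=3, new_sum=97+(3)=100
Option E: A[0] 28->23, delta=-5, new_sum=97+(-5)=92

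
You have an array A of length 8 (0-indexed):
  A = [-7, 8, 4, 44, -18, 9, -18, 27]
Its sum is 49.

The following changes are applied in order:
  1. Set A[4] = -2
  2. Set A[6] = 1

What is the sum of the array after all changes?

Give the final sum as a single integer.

Initial sum: 49
Change 1: A[4] -18 -> -2, delta = 16, sum = 65
Change 2: A[6] -18 -> 1, delta = 19, sum = 84

Answer: 84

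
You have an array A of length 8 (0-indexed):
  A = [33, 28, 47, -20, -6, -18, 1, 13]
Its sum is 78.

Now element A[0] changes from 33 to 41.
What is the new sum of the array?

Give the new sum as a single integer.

Old value at index 0: 33
New value at index 0: 41
Delta = 41 - 33 = 8
New sum = old_sum + delta = 78 + (8) = 86

Answer: 86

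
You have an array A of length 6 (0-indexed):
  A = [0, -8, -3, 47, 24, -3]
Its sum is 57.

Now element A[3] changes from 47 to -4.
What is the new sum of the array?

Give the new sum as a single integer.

Old value at index 3: 47
New value at index 3: -4
Delta = -4 - 47 = -51
New sum = old_sum + delta = 57 + (-51) = 6

Answer: 6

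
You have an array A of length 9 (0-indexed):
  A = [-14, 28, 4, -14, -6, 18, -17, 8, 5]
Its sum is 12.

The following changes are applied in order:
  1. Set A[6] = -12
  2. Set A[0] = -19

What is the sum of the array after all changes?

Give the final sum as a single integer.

Initial sum: 12
Change 1: A[6] -17 -> -12, delta = 5, sum = 17
Change 2: A[0] -14 -> -19, delta = -5, sum = 12

Answer: 12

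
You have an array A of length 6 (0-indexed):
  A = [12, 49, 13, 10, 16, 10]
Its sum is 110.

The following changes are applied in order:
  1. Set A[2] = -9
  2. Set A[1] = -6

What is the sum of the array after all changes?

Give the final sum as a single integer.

Initial sum: 110
Change 1: A[2] 13 -> -9, delta = -22, sum = 88
Change 2: A[1] 49 -> -6, delta = -55, sum = 33

Answer: 33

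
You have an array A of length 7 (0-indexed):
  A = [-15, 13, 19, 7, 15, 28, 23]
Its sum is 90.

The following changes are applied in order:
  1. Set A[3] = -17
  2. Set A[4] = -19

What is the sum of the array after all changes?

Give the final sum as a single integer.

Answer: 32

Derivation:
Initial sum: 90
Change 1: A[3] 7 -> -17, delta = -24, sum = 66
Change 2: A[4] 15 -> -19, delta = -34, sum = 32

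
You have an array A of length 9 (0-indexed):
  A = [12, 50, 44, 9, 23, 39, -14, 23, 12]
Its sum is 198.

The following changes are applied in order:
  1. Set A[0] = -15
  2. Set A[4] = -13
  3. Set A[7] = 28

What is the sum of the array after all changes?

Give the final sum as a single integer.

Initial sum: 198
Change 1: A[0] 12 -> -15, delta = -27, sum = 171
Change 2: A[4] 23 -> -13, delta = -36, sum = 135
Change 3: A[7] 23 -> 28, delta = 5, sum = 140

Answer: 140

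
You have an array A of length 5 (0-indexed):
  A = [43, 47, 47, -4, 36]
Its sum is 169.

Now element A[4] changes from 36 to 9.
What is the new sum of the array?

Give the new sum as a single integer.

Answer: 142

Derivation:
Old value at index 4: 36
New value at index 4: 9
Delta = 9 - 36 = -27
New sum = old_sum + delta = 169 + (-27) = 142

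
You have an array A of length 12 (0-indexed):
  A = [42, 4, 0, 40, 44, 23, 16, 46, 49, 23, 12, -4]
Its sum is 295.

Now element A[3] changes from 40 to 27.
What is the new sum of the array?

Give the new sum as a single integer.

Answer: 282

Derivation:
Old value at index 3: 40
New value at index 3: 27
Delta = 27 - 40 = -13
New sum = old_sum + delta = 295 + (-13) = 282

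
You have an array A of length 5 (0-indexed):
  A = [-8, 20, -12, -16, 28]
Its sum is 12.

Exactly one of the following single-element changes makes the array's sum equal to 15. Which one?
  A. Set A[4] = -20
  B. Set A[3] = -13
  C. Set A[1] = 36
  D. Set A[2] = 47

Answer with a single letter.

Option A: A[4] 28->-20, delta=-48, new_sum=12+(-48)=-36
Option B: A[3] -16->-13, delta=3, new_sum=12+(3)=15 <-- matches target
Option C: A[1] 20->36, delta=16, new_sum=12+(16)=28
Option D: A[2] -12->47, delta=59, new_sum=12+(59)=71

Answer: B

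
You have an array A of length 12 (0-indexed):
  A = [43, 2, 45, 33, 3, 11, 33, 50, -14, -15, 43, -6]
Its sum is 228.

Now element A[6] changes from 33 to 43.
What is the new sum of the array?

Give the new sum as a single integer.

Answer: 238

Derivation:
Old value at index 6: 33
New value at index 6: 43
Delta = 43 - 33 = 10
New sum = old_sum + delta = 228 + (10) = 238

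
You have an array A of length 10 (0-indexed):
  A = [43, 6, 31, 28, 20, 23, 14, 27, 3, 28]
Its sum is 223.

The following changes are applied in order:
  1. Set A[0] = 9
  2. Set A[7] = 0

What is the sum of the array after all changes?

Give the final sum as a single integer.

Initial sum: 223
Change 1: A[0] 43 -> 9, delta = -34, sum = 189
Change 2: A[7] 27 -> 0, delta = -27, sum = 162

Answer: 162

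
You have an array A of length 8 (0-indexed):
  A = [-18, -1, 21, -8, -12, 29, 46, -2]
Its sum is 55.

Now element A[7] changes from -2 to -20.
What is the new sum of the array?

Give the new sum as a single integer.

Old value at index 7: -2
New value at index 7: -20
Delta = -20 - -2 = -18
New sum = old_sum + delta = 55 + (-18) = 37

Answer: 37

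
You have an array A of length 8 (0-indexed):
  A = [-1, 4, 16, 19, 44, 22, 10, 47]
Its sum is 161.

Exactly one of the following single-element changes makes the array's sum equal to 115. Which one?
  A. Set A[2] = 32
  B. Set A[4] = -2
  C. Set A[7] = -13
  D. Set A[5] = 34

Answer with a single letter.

Option A: A[2] 16->32, delta=16, new_sum=161+(16)=177
Option B: A[4] 44->-2, delta=-46, new_sum=161+(-46)=115 <-- matches target
Option C: A[7] 47->-13, delta=-60, new_sum=161+(-60)=101
Option D: A[5] 22->34, delta=12, new_sum=161+(12)=173

Answer: B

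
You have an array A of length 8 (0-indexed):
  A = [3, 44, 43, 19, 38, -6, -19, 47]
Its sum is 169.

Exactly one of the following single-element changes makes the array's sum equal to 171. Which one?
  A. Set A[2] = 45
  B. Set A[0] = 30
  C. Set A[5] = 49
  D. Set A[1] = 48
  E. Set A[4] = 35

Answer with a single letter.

Answer: A

Derivation:
Option A: A[2] 43->45, delta=2, new_sum=169+(2)=171 <-- matches target
Option B: A[0] 3->30, delta=27, new_sum=169+(27)=196
Option C: A[5] -6->49, delta=55, new_sum=169+(55)=224
Option D: A[1] 44->48, delta=4, new_sum=169+(4)=173
Option E: A[4] 38->35, delta=-3, new_sum=169+(-3)=166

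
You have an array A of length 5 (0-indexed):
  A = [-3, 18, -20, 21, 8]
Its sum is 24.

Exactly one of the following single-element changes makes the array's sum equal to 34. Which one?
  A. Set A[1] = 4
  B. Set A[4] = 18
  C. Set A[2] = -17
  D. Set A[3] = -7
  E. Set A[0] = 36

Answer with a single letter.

Option A: A[1] 18->4, delta=-14, new_sum=24+(-14)=10
Option B: A[4] 8->18, delta=10, new_sum=24+(10)=34 <-- matches target
Option C: A[2] -20->-17, delta=3, new_sum=24+(3)=27
Option D: A[3] 21->-7, delta=-28, new_sum=24+(-28)=-4
Option E: A[0] -3->36, delta=39, new_sum=24+(39)=63

Answer: B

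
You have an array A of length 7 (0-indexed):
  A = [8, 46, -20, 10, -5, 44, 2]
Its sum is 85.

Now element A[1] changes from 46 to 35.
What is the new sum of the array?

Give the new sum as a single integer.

Old value at index 1: 46
New value at index 1: 35
Delta = 35 - 46 = -11
New sum = old_sum + delta = 85 + (-11) = 74

Answer: 74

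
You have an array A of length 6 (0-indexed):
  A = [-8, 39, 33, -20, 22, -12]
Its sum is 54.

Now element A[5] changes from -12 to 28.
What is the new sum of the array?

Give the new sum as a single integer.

Old value at index 5: -12
New value at index 5: 28
Delta = 28 - -12 = 40
New sum = old_sum + delta = 54 + (40) = 94

Answer: 94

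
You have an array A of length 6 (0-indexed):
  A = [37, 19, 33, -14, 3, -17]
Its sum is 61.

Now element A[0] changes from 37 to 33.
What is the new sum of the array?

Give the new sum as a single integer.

Answer: 57

Derivation:
Old value at index 0: 37
New value at index 0: 33
Delta = 33 - 37 = -4
New sum = old_sum + delta = 61 + (-4) = 57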